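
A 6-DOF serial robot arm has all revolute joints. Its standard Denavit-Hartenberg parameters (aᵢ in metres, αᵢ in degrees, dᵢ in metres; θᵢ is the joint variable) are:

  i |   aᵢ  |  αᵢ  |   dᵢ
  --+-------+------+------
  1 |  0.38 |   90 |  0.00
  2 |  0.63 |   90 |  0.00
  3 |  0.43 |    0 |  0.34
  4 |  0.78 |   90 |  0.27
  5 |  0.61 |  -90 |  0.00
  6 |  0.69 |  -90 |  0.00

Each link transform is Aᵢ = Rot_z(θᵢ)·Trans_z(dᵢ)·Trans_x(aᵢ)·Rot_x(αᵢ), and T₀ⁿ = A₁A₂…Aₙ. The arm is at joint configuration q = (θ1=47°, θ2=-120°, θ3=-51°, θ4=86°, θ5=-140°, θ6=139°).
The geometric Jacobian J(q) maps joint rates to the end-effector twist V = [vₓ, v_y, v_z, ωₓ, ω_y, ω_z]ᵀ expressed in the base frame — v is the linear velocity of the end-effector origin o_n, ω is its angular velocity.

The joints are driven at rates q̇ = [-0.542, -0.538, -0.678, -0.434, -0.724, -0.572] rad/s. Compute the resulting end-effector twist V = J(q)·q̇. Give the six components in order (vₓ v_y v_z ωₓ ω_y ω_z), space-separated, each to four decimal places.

-1.0767 0.0502 0.2924 0.5283 0.7950 -0.2584

o_n = [-0.1593, -0.8230, -0.7836]
J₁: ẑ×o_n = [0.8230, -0.1593, 0.0000], ω = ẑ
J2: z=[0.7314, -0.6820, 0.0000] o=[0.2592, 0.2779, 0.0000] → [0.5344, 0.5731, -1.0905, 0.7314, -0.6820, 0.0000]
J3: z=[-0.5906, -0.6334, 0.5000] o=[0.0443, 0.0475, -0.5456] → [0.5860, -0.2424, 0.3852, -0.5906, -0.6334, 0.5000]
J4: z=[-0.5906, -0.6334, 0.5000] o=[-0.4932, -0.0389, -0.6099] → [0.5021, 0.0644, 0.6746, -0.5906, -0.6334, 0.5000]
J5: z=[-0.7947, 0.3489, -0.4967] o=[-0.5433, -0.7486, -1.0283] → [0.0484, 0.0037, -0.0749, -0.7947, 0.3489, -0.4967]
J6: z=[0.5425, 0.0412, -0.8390] o=[-0.3772, -0.1775, -0.8928] → [-0.5371, -0.2421, -0.3592, 0.5425, 0.0412, -0.8390]
V = J·q̇ = [-1.0767, 0.0502, 0.2924, 0.5283, 0.7950, -0.2584]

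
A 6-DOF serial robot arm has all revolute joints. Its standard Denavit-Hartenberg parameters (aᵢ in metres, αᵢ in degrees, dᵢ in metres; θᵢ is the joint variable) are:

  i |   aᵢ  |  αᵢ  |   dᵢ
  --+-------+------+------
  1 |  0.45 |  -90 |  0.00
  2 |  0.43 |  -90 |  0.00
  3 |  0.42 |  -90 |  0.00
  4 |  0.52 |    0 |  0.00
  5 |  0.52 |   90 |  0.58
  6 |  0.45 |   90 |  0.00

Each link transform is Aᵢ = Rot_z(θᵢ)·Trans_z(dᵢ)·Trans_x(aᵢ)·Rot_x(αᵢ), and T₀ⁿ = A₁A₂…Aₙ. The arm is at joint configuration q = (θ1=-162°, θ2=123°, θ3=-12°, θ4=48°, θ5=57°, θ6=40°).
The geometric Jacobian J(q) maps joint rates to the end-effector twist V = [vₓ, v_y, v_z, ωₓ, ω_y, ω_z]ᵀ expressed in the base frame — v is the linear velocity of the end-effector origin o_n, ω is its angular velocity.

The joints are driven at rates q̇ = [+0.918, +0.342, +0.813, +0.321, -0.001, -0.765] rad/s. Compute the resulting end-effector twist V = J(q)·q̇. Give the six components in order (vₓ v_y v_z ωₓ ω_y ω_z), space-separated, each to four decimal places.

o_n = [-1.0382, 0.4377, -1.6240]
J₁: ẑ×o_n = [-0.4377, -1.0382, 0.0000], ω = ẑ
J2: z=[0.3090, -0.9511, 0.0000] o=[-0.4280, -0.1391, 0.0000] → [1.5445, 0.5018, -0.4021, 0.3090, -0.9511, 0.0000]
J3: z=[0.7976, 0.2592, 0.5446] o=[-0.2052, -0.0667, -0.3606] → [-0.6021, 0.5540, 0.6182, 0.7976, 0.2592, 0.5446]
J4: z=[-0.1946, 0.9653, -0.1744] o=[0.0345, -0.0806, -0.7052] → [-0.7965, 0.0083, 0.9346, -0.1946, 0.9653, -0.1744]
J5: z=[-0.1946, 0.9653, -0.1744] o=[-0.0750, -0.1923, -1.2011] → [-0.2983, 0.0857, 0.8071, -0.1946, 0.9653, -0.1744]
J6: z=[0.3450, -0.0991, -0.9334] o=[-0.6654, 0.2419, -1.4654] → [0.1985, 0.4027, 0.0306, 0.3450, -0.0991, -0.9334]
V = J·q̇ = [-0.7704, -0.6365, 0.6408, 0.4280, 0.2701, 2.0190]

-0.7704 -0.6365 0.6408 0.4280 0.2701 2.0190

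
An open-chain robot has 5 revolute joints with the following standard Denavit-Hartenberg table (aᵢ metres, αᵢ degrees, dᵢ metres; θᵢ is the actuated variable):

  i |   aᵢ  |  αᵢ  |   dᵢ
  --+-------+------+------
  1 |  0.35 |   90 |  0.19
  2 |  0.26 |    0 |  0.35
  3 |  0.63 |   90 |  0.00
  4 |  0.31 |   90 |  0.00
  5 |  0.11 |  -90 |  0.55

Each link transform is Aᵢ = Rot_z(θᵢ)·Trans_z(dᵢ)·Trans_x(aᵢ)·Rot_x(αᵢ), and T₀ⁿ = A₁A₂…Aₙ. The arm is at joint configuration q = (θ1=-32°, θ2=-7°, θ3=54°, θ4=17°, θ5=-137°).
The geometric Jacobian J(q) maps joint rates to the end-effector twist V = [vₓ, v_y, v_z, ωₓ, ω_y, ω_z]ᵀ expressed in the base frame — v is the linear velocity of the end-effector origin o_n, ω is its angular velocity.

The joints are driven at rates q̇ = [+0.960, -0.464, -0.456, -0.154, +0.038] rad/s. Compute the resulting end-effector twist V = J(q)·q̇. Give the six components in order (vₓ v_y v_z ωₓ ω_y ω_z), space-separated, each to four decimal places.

1.1367 0.7640 -0.7508 0.4177 0.8667 1.0732

o_n = [1.1112, -0.5660, 0.9484]
J₁: ẑ×o_n = [0.5660, 1.1112, -0.0000], ω = ẑ
J2: z=[-0.5299, -0.8480, 0.0000] o=[0.2968, -0.1855, 0.1900] → [-0.6431, 0.4019, 0.8922, -0.5299, -0.8480, 0.0000]
J3: z=[-0.5299, -0.8480, 0.0000] o=[0.3302, -0.6190, 0.1583] → [-0.6700, 0.4187, 0.6342, -0.5299, -0.8480, 0.0000]
J4: z=[0.6202, -0.3876, -0.6820] o=[0.6946, -0.8467, 0.6191] → [0.0638, -0.4884, 0.3356, 0.6202, -0.3876, -0.6820]
J5: z=[0.6759, 0.7053, 0.2138] o=[0.8180, -1.0307, 0.8359] → [-0.0200, -0.0133, 0.1073, 0.6759, 0.7053, 0.2138]
V = J·q̇ = [1.1367, 0.7640, -0.7508, 0.4177, 0.8667, 1.0732]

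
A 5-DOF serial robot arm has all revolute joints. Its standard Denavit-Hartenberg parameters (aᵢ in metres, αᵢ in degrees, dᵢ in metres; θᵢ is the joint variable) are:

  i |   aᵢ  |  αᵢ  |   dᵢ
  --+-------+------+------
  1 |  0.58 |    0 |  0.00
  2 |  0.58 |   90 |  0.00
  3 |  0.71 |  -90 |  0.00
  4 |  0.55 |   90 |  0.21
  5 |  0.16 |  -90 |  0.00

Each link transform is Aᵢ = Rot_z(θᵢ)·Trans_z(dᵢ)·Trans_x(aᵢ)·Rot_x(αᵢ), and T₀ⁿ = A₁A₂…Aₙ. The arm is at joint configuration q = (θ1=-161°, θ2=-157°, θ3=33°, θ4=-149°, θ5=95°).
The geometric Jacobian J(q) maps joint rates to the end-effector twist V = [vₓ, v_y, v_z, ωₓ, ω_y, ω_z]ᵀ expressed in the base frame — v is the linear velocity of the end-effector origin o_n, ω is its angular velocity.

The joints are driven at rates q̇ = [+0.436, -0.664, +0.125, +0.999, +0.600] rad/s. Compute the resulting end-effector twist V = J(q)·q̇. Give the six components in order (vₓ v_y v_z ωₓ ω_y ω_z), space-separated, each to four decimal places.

o_n = [0.0740, 0.0001, 0.4462]
J₁: ẑ×o_n = [-0.0001, 0.0740, 0.0000], ω = ẑ
J2: z=[0.0000, 0.0000, 1.0000] o=[-0.5484, -0.1888, 0.0000] → [-0.1889, 0.6224, 0.0000, 0.0000, 0.0000, 1.0000]
J3: z=[0.6691, -0.7431, 0.0000] o=[-0.1174, 0.1993, 0.0000] → [-0.3316, -0.2986, 0.0089, 0.6691, -0.7431, 0.0000]
J4: z=[-0.4047, -0.3644, 0.8387] o=[0.3251, 0.5977, 0.3867] → [0.4795, -0.1865, 0.1504, -0.4047, -0.3644, 0.8387]
J5: z=[-0.8946, 0.3480, -0.2805] o=[0.1359, 0.0461, 0.3060] → [0.0359, 0.1428, 0.0627, -0.8946, 0.3480, -0.2805]
V = J·q̇ = [0.5845, -0.5190, 0.1890, -0.8574, -0.2482, 0.4415]

0.5845 -0.5190 0.1890 -0.8574 -0.2482 0.4415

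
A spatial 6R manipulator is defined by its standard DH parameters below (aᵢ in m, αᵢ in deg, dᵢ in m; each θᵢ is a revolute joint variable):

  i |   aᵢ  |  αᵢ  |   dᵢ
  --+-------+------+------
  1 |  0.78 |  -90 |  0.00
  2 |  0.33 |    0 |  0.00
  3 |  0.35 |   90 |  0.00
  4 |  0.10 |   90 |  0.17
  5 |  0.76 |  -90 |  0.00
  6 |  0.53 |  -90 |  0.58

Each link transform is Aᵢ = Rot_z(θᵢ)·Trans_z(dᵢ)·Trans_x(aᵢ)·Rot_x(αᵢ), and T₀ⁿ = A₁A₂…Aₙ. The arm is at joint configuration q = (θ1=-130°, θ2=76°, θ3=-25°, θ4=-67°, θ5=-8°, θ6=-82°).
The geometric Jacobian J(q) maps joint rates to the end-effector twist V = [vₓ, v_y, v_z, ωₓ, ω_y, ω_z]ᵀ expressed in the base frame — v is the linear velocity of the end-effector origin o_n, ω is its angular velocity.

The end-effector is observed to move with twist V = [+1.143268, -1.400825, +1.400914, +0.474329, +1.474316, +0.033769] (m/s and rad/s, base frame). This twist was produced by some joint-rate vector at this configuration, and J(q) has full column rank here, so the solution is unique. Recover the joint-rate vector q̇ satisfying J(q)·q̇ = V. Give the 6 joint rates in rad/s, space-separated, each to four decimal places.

o_n = [-1.8385, -0.4308, -0.1269]
J₁: ẑ×o_n = [0.4308, -1.8385, 0.0000], ω = ẑ
J2: z=[0.7660, -0.6428, 0.0000] o=[-0.5014, -0.5975, 0.0000] → [0.0816, 0.0972, -0.7318, 0.7660, -0.6428, 0.0000]
J3: z=[0.7660, -0.6428, 0.0000] o=[-0.5527, -0.6587, -0.3202] → [-0.1242, -0.1481, -0.6520, 0.7660, -0.6428, 0.0000]
J4: z=[-0.4995, -0.5953, 0.6293] o=[-0.6943, -0.8274, -0.5922] → [-0.5266, -0.4877, -0.8793, -0.4995, -0.5953, 0.6293]
J5: z=[0.0730, 0.6949, 0.7154] o=[-0.8655, -0.8883, -0.5156] → [-0.0571, -0.7244, 0.7096, 0.0730, 0.6949, 0.7154]
J6: z=[-0.6148, -0.5334, 0.5809] o=[-1.4623, -0.5218, -0.8107] → [-0.4175, 0.2018, -0.2566, -0.6148, -0.5334, 0.5809]
q̇ = J⁺·V = [0.7730, 0.0980, -0.6850, -0.6500, 0.3010, -0.9390]

0.7730 0.0980 -0.6850 -0.6500 0.3010 -0.9390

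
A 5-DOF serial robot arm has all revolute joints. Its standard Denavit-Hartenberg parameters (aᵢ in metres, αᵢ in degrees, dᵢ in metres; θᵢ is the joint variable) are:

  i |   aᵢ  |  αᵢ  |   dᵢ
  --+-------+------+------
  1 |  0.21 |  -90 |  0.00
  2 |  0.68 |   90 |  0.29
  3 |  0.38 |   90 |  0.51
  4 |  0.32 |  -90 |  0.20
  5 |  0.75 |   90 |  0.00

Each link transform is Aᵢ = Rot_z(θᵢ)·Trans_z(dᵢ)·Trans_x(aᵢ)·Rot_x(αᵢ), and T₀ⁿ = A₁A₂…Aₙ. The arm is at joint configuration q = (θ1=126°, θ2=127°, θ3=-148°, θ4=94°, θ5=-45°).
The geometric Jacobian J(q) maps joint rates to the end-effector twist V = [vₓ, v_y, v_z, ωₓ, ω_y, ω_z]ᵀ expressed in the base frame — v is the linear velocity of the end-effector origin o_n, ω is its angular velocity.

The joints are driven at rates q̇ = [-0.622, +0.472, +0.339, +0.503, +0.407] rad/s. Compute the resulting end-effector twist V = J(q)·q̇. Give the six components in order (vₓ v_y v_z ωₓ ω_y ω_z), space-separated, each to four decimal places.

o_n = [-1.3518, 0.6026, -0.8342]
J₁: ẑ×o_n = [-0.6026, -1.3518, 0.0000], ω = ẑ
J2: z=[-0.8090, -0.5878, 0.0000] o=[-0.1234, 0.1699, 0.0000] → [0.4903, -0.6749, -1.0721, -0.8090, -0.5878, 0.0000]
J3: z=[-0.4694, 0.6461, -0.6018] o=[-0.1175, -0.3316, -0.5431] → [0.3741, 0.6061, 0.3589, -0.4694, 0.6461, -0.6018]
J4: z=[-0.8735, -0.2405, 0.4232] o=[-0.3080, 0.2731, -0.5926] → [-0.0813, -0.6528, -0.5388, -0.8735, -0.2405, 0.4232]
J5: z=[-0.0957, -0.7677, -0.6337] o=[-0.6354, 0.4151, -0.7152] → [0.2102, 0.4425, -0.5679, -0.0957, -0.7677, -0.6337]
V = J·q̇ = [0.7777, 0.5795, -0.8865, -1.0193, -0.4918, -0.8710]

0.7777 0.5795 -0.8865 -1.0193 -0.4918 -0.8710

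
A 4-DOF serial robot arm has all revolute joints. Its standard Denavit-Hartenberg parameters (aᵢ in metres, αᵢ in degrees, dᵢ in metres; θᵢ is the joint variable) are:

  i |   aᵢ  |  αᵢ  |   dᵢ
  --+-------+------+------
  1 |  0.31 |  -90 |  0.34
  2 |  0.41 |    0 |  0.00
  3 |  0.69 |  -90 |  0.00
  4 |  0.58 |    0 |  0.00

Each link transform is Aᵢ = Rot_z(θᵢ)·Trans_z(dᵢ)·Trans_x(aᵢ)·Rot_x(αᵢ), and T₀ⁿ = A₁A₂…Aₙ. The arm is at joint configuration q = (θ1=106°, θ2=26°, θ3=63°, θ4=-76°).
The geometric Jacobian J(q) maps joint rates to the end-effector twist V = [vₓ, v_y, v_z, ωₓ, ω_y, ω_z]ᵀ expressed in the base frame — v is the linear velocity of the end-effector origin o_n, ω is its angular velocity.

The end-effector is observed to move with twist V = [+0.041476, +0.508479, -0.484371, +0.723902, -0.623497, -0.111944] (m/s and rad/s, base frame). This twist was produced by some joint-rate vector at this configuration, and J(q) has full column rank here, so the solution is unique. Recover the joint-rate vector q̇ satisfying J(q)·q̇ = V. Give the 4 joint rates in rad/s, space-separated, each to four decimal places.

o_n = [-0.7320, 0.5110, -0.6699]
J₁: ẑ×o_n = [-0.5110, -0.7320, 0.0000], ω = ẑ
J2: z=[-0.9613, -0.2756, 0.0000] o=[-0.0854, 0.2980, 0.3400] → [0.2784, -0.9708, -0.3830, -0.9613, -0.2756, 0.0000]
J3: z=[-0.9613, -0.2756, 0.0000] o=[-0.1870, 0.6522, 0.1603] → [0.2288, -0.7980, -0.0145, -0.9613, -0.2756, 0.0000]
J4: z=[0.2756, -0.9611, -0.0175] o=[-0.1903, 0.6638, -0.5296] → [0.1322, 0.0481, -0.5627, 0.2756, -0.9611, -0.0175]
q̇ = J⁺·V = [-0.0980, 0.1150, -0.6390, 0.7990]

-0.0980 0.1150 -0.6390 0.7990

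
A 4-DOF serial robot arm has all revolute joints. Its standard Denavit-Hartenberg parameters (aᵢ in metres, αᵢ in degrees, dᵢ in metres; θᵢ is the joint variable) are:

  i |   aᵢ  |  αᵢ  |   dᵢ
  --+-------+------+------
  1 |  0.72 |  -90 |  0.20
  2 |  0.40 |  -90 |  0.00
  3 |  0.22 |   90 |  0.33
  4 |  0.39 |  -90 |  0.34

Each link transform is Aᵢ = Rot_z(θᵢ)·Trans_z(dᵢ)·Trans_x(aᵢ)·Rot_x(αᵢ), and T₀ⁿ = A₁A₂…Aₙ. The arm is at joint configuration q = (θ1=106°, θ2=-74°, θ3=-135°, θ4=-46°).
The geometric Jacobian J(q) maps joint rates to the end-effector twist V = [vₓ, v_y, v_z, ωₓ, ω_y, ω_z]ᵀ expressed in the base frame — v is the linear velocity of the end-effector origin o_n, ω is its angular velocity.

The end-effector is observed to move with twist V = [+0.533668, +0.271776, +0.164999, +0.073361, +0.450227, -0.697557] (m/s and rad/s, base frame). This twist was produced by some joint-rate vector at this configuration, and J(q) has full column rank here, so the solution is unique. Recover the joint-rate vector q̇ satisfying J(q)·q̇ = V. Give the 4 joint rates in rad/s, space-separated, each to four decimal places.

o_n = [-0.2999, 0.6587, 0.0061]
J₁: ẑ×o_n = [-0.6587, -0.2999, 0.0000], ω = ẑ
J2: z=[-0.9613, -0.2756, 0.0000] o=[-0.1985, 0.6921, 0.2000] → [0.0534, -0.1864, 0.0042, -0.9613, -0.2756, 0.0000]
J3: z=[-0.2650, 0.9240, -0.2756] o=[-0.2288, 0.7981, 0.5845] → [-0.5729, -0.1337, 0.1026, -0.2650, 0.9240, -0.2756]
J4: z=[0.7334, 0.0076, -0.6797] o=[-0.4540, 1.0189, 0.3440] → [-0.2474, 0.1431, -0.2654, 0.7334, 0.0076, -0.6797]
q̇ = J⁺·V = [-0.9500, -0.5510, 0.3270, -0.5040]

-0.9500 -0.5510 0.3270 -0.5040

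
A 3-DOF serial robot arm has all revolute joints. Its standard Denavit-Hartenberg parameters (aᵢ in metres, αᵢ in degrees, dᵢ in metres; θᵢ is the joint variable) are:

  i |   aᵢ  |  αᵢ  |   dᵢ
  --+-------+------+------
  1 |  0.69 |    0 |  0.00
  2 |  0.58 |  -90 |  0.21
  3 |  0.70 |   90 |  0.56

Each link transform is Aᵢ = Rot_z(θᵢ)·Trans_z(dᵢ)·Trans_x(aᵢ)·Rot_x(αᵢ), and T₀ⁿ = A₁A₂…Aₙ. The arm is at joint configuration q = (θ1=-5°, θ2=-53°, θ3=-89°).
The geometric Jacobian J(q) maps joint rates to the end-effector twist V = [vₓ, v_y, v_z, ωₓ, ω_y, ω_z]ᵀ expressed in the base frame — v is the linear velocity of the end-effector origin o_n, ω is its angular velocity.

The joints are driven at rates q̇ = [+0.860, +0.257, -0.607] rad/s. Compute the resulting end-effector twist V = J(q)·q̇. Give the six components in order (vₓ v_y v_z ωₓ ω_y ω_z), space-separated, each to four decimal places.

0.0561 1.8324 0.0074 -0.5148 -0.3217 1.1170

o_n = [1.4761, -0.2656, 0.9099]
J₁: ẑ×o_n = [0.2656, 1.4761, -0.0000], ω = ẑ
J2: z=[0.0000, 0.0000, 1.0000] o=[0.6874, -0.0601, 0.0000] → [0.2055, 0.7887, -0.0000, 0.0000, 0.0000, 1.0000]
J3: z=[0.8480, 0.5299, 0.0000] o=[0.9947, -0.5520, 0.2100] → [0.3709, -0.5935, -0.0122, 0.8480, 0.5299, 0.0000]
V = J·q̇ = [0.0561, 1.8324, 0.0074, -0.5148, -0.3217, 1.1170]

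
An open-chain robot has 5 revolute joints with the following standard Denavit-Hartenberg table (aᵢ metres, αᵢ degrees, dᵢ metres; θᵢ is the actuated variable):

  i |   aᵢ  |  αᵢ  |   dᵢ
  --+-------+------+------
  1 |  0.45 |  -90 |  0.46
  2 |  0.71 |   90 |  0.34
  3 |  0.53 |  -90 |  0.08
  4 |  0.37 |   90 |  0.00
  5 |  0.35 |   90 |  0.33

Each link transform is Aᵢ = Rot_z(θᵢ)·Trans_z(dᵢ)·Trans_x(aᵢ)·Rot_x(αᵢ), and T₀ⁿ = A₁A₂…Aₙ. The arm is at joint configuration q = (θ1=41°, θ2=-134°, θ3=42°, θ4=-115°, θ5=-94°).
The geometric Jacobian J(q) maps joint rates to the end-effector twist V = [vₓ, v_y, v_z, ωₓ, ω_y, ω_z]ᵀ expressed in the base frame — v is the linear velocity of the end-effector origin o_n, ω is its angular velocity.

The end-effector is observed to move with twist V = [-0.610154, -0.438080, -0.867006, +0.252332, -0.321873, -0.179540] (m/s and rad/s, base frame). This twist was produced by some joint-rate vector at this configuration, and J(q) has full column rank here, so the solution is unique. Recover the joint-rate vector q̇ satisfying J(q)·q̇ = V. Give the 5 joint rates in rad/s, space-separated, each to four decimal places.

o_n = [-0.4160, -0.1797, 1.0079]
J₁: ẑ×o_n = [0.1797, -0.4160, 0.0000], ω = ẑ
J2: z=[-0.6561, 0.7547, 0.0000] o=[0.3396, 0.2952, 0.4600] → [0.4135, 0.3594, 0.8818, -0.6561, 0.7547, 0.0000]
J3: z=[-0.5429, -0.4719, -0.6947] o=[-0.2557, 0.2283, 0.9707] → [-0.3009, 0.1315, 0.1458, -0.5429, -0.4719, -0.6947]
J4: z=[-0.1367, 0.8658, -0.4813] o=[-0.7383, 0.2787, 1.1985] → [-0.3856, -0.1812, -0.2163, -0.1367, 0.8658, -0.4813]
J5: z=[0.9804, 0.0487, -0.1909] o=[-0.7907, 0.0944, 0.8819] → [-0.0462, -0.1950, -0.2869, 0.9804, 0.0487, -0.1909]
q̇ = J⁺·V = [0.1480, -0.9440, 0.1520, 0.5460, -0.2140]

0.1480 -0.9440 0.1520 0.5460 -0.2140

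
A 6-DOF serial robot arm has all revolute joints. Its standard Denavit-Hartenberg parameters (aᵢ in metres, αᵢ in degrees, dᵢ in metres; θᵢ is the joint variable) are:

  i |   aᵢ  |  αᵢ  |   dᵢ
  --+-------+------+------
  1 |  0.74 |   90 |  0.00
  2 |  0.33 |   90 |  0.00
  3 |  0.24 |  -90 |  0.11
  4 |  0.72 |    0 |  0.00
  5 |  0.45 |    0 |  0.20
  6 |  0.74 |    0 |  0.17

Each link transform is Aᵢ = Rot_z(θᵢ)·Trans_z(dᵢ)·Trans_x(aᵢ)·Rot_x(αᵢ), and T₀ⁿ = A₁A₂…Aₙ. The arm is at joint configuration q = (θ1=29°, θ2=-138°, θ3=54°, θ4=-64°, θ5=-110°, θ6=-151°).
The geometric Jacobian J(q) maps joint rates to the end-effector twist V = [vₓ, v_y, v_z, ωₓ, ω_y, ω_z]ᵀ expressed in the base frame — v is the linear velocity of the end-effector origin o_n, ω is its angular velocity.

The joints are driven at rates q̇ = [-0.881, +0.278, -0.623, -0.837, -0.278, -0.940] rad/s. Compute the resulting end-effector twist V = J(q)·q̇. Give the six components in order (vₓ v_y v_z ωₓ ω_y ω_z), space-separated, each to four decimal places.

-1.4908 -1.1501 0.1466 -1.1668 0.4164 -2.4564

o_n = [0.5178, -0.6223, -0.0193]
J₁: ẑ×o_n = [0.6223, 0.5178, -0.0000], ω = ẑ
J2: z=[0.4848, -0.8746, 0.0000] o=[0.6472, 0.3588, 0.0000] → [0.0168, 0.0093, -0.5889, 0.4848, -0.8746, 0.0000]
J3: z=[-0.5852, -0.3244, 0.7431] o=[0.4327, 0.2399, -0.2208] → [0.5754, 0.1812, 0.5322, -0.5852, -0.3244, 0.7431]
J4: z=[0.8108, -0.2226, 0.5413] o=[0.3708, -0.0165, -0.2335] → [0.2803, -0.0941, -0.4585, 0.8108, -0.2226, 0.5413]
J5: z=[0.8108, -0.2226, 0.5413] o=[-0.0047, -0.5166, 0.1233] → [0.0890, 0.3984, 0.0305, 0.8108, -0.2226, 0.5413]
J6: z=[0.8108, -0.2226, 0.5413] o=[0.1254, -0.1649, 0.4426] → [0.3504, 0.5869, -0.2835, 0.8108, -0.2226, 0.5413]
V = J·q̇ = [-1.4908, -1.1501, 0.1466, -1.1668, 0.4164, -2.4564]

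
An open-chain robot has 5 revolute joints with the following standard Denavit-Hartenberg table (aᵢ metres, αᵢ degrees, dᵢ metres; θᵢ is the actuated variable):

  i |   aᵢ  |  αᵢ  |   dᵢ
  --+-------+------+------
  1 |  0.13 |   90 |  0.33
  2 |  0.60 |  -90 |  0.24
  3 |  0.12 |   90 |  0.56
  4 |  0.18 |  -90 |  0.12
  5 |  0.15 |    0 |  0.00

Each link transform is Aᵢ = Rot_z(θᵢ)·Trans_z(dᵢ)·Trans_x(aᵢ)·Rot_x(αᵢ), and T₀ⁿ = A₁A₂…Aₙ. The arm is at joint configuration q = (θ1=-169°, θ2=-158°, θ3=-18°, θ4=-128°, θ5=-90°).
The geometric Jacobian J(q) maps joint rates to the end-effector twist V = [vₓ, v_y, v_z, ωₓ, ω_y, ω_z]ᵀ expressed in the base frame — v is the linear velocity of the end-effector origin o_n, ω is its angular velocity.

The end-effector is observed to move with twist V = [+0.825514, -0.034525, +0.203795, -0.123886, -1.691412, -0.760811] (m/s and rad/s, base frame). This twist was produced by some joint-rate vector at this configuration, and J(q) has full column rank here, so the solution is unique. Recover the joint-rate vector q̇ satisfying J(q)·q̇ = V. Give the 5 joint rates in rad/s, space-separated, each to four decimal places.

o_n = [0.1014, 0.5287, -0.2545]
J₁: ẑ×o_n = [-0.5287, 0.1014, 0.0000], ω = ẑ
J2: z=[-0.1908, 0.9816, 0.0000] o=[-0.1276, -0.0248, 0.3300] → [-0.5738, -0.1115, -0.3304, -0.1908, 0.9816, 0.0000]
J3: z=[-0.3677, -0.0715, -0.9272] o=[0.3727, 0.3169, 0.1052] → [0.2220, 0.1193, -0.0973, -0.3677, -0.0715, -0.9272]
J4: z=[-0.4627, 0.8789, 0.1158] o=[0.2636, 0.3335, -0.4567] → [0.1552, 0.0748, 0.0522, -0.4627, 0.8789, 0.1158]
J5: z=[0.8620, 0.4156, 0.2901] o=[0.1708, 0.3968, -0.2719] → [-0.0310, -0.0351, 0.1425, 0.8620, 0.4156, 0.2901]
q̇ = J⁺·V = [-0.8130, -0.9350, -0.3720, -0.5340, -0.7960]

-0.8130 -0.9350 -0.3720 -0.5340 -0.7960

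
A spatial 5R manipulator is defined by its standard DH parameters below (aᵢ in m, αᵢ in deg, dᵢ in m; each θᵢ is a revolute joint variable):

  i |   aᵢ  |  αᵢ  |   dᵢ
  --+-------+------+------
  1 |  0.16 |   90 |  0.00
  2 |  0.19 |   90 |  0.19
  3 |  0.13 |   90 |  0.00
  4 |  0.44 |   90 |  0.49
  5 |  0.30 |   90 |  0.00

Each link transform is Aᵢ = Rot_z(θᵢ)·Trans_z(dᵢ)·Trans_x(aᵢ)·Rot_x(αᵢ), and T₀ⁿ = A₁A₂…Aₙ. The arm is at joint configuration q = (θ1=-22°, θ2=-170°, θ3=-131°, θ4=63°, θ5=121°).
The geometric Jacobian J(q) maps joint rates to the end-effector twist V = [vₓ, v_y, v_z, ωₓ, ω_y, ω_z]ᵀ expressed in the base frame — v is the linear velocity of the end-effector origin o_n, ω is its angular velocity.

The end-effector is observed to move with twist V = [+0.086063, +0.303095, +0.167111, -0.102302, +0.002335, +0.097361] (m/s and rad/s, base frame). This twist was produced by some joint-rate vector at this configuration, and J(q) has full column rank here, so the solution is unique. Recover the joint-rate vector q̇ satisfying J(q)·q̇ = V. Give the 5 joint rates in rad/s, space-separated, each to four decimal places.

0.4020 0.6930 -0.0800 -0.5420 0.4480

o_n = [0.4229, -0.6931, 0.3450]
J₁: ẑ×o_n = [0.6931, 0.4229, -0.0000], ω = ẑ
J2: z=[-0.3746, -0.9272, 0.0000] o=[0.1483, -0.0599, 0.0000] → [-0.3199, 0.1292, 0.4918, -0.3746, -0.9272, 0.0000]
J3: z=[-0.1610, 0.0650, 0.9848] o=[-0.0963, -0.1660, -0.0330] → [0.5437, 0.5722, 0.0511, -0.1610, 0.0650, 0.9848]
J4: z=[0.4434, -0.8867, 0.1311] o=[0.0183, -0.1065, -0.0182] → [-0.2452, -0.1080, 0.0987, 0.4434, -0.8867, 0.1311]
J5: z=[0.8588, 0.3783, -0.3456] o=[0.3486, -0.4241, 0.4549] → [-0.1346, 0.0687, -0.2592, 0.8588, 0.3783, -0.3456]
q̇ = J⁺·V = [0.4020, 0.6930, -0.0800, -0.5420, 0.4480]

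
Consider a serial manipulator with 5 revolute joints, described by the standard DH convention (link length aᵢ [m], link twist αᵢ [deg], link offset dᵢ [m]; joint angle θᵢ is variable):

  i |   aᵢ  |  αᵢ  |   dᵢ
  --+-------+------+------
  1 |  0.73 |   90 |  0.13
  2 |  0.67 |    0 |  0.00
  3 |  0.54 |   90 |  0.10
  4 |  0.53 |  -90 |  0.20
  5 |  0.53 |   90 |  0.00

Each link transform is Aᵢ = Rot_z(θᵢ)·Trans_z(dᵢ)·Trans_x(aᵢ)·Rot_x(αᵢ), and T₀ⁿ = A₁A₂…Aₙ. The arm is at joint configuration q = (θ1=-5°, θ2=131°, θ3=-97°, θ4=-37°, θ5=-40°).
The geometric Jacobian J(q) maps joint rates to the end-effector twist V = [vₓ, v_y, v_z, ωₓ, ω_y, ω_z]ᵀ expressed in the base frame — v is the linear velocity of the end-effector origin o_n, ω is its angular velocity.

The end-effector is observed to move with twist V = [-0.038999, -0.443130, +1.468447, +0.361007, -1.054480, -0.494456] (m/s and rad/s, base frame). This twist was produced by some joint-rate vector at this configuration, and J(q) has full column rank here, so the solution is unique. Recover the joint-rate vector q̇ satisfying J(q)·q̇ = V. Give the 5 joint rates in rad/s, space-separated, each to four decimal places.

0.0200 0.1230 0.7810 0.6790 0.1440

o_n = [1.6943, 0.3168, 0.9074]
J₁: ẑ×o_n = [-0.3168, 1.6943, 0.0000], ω = ẑ
J2: z=[-0.0872, -0.9962, 0.0000] o=[0.7272, -0.0636, 0.1300] → [-0.7744, 0.0678, 0.9302, -0.0872, -0.9962, 0.0000]
J3: z=[-0.0872, -0.9962, 0.0000] o=[0.2893, -0.0253, 0.6357] → [-0.2707, 0.0237, 1.3698, -0.0872, -0.9962, 0.0000]
J4: z=[0.5571, -0.0487, -0.8290] o=[0.7266, -0.1640, 0.9376] → [0.4001, -0.7854, 0.3150, 0.5571, -0.0487, -0.8290]
J5: z=[0.4274, -0.8391, 0.3365] o=[1.2154, 0.1135, 1.0085] → [0.0164, 0.2044, 0.4887, 0.4274, -0.8391, 0.3365]
q̇ = J⁺·V = [0.0200, 0.1230, 0.7810, 0.6790, 0.1440]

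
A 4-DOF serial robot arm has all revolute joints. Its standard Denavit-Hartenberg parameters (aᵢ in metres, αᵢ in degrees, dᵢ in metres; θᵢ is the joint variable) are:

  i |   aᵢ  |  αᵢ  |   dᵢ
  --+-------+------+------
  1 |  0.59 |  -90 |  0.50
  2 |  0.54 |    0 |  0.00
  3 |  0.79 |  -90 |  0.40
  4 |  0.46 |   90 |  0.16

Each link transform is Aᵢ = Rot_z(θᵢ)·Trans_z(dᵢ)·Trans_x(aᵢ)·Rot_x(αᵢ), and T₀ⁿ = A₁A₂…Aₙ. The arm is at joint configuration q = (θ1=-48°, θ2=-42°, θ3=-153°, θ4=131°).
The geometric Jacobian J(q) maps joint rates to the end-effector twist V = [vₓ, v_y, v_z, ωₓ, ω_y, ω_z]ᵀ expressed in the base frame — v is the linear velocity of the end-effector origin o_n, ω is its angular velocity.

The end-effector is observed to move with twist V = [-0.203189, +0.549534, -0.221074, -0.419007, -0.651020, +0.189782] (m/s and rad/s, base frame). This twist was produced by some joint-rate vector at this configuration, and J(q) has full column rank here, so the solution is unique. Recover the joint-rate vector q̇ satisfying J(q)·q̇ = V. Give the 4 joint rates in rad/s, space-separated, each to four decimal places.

0.9490 -0.5800 -0.1670 -0.7860

o_n = [0.3593, -0.3201, 0.8895]
J₁: ẑ×o_n = [0.3201, 0.3593, -0.0000], ω = ẑ
J2: z=[0.7431, 0.6691, 0.0000] o=[0.3948, -0.4385, 0.5000] → [0.2606, -0.2895, 0.1117, 0.7431, 0.6691, 0.0000]
J3: z=[0.7431, 0.6691, 0.0000] o=[0.6633, -0.7367, 0.8613] → [0.0189, -0.0209, 0.5130, 0.7431, 0.6691, 0.0000]
J4: z=[-0.1732, 0.1923, 0.9659] o=[0.4500, 0.0981, 0.6569] → [0.4487, -0.0473, 0.0899, -0.1732, 0.1923, 0.9659]
q̇ = J⁺·V = [0.9490, -0.5800, -0.1670, -0.7860]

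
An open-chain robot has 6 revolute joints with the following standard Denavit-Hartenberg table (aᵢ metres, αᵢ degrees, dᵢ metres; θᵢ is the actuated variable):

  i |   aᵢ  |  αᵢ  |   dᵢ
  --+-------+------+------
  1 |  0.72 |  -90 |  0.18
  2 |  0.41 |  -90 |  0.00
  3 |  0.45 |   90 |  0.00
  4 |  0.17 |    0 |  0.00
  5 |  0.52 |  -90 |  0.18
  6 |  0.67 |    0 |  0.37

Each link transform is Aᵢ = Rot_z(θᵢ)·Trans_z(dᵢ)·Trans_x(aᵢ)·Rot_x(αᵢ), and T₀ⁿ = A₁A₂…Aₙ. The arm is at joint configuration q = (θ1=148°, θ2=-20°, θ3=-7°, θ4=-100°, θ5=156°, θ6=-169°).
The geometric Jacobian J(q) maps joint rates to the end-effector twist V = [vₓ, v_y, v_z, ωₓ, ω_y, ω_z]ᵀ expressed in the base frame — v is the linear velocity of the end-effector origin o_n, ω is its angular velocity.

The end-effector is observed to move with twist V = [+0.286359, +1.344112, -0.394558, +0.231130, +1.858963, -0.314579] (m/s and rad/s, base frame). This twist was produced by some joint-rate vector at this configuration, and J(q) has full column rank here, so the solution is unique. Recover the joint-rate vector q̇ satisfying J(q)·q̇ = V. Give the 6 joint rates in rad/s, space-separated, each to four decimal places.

o_n = [-1.0791, 0.3087, 0.3900]
J₁: ẑ×o_n = [-0.3087, -1.0791, 0.0000], ω = ẑ
J2: z=[-0.5299, -0.8480, 0.0000] o=[-0.6106, 0.3815, 0.1800] → [-0.1781, 0.1113, -0.3588, -0.5299, -0.8480, 0.0000]
J3: z=[-0.2900, 0.1812, -0.9397] o=[-0.9373, 0.5857, 0.3202] → [-0.2476, 0.1535, 0.1060, -0.2900, 0.1812, -0.9397]
J4: z=[-0.4289, -0.9024, -0.0417] o=[-1.3223, 0.7616, 0.4730] → [0.0560, -0.0457, 0.4137, -0.4289, -0.9024, -0.0417]
J5: z=[-0.4289, -0.9024, -0.0417] o=[-1.2485, 0.7197, 0.6203] → [0.1907, -0.1058, 0.3291, -0.4289, -0.9024, -0.0417]
J6: z=[0.5471, -0.2227, -0.8069] o=[-1.6995, 0.7491, 0.3064] → [-0.3740, -0.5464, -0.1027, 0.5471, -0.2227, -0.8069]
q̇ = J⁺·V = [-0.6920, -0.2140, 0.3760, -0.8970, -0.6830, -0.8240]

-0.6920 -0.2140 0.3760 -0.8970 -0.6830 -0.8240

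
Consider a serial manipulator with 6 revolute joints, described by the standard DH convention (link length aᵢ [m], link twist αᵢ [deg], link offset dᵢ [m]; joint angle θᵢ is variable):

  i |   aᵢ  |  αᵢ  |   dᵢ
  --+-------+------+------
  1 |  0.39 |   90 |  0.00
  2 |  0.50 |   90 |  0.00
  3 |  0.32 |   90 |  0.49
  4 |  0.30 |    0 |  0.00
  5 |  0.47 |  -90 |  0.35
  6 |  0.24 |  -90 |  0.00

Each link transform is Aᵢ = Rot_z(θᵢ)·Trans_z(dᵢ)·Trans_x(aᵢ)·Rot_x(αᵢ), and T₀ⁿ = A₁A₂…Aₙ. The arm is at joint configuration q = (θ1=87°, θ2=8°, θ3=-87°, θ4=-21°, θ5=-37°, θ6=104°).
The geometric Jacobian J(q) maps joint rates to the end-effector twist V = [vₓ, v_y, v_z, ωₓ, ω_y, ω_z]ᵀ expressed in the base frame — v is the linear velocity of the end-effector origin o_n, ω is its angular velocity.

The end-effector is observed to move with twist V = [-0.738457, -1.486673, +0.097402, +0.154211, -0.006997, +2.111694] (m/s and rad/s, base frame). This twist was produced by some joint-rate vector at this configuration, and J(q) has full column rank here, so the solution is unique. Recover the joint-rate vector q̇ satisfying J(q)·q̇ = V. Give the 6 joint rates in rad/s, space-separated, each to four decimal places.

o_n = [-0.7795, 0.8583, 0.0264]
J₁: ẑ×o_n = [-0.8583, -0.7795, 0.0000], ω = ẑ
J2: z=[0.9986, -0.0523, 0.0000] o=[0.0204, 0.3895, 0.0000] → [-0.0014, -0.0264, 0.4263, 0.9986, -0.0523, 0.0000]
J3: z=[0.0073, 0.1390, -0.9903] o=[0.0463, 0.8839, 0.0696] → [-0.0314, 0.8181, 0.1146, 0.0073, 0.1390, -0.9903]
J4: z=[-0.1040, -0.9848, -0.1390] o=[-0.2684, 0.9853, -0.4133] → [-0.4507, 0.1168, -0.4902, -0.1040, -0.9848, -0.1390]
J5: z=[-0.1040, -0.9848, -0.1390] o=[-0.5477, 0.9995, -0.3048] → [-0.3458, 0.0667, -0.2136, -0.1040, -0.9848, -0.1390]
J6: z=[-0.8396, 0.1619, -0.5186] o=[-0.8347, 0.6253, 0.0431] → [0.1181, -0.0426, -0.2045, -0.8396, 0.1619, -0.5186]
q̇ = J⁺·V = [0.9750, -0.2650, -0.8690, -0.6230, 0.4420, -0.4840]

0.9750 -0.2650 -0.8690 -0.6230 0.4420 -0.4840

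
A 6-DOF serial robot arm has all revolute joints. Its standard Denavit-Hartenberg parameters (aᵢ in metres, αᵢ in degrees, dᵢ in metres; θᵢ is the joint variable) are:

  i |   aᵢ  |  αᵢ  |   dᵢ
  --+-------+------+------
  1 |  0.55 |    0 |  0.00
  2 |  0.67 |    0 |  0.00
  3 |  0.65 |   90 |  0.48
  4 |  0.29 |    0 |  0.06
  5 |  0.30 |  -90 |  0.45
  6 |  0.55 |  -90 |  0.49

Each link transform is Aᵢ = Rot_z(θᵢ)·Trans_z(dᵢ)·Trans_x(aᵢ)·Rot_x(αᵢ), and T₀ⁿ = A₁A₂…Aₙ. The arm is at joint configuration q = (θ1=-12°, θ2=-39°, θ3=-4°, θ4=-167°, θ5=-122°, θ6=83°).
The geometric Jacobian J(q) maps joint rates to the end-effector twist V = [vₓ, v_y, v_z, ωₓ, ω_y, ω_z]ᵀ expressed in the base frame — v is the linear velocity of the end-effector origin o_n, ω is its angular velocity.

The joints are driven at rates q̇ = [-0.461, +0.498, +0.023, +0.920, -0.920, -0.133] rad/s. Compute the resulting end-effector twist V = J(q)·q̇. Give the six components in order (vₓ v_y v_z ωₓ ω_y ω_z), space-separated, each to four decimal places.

0.0072 -0.3035 -0.1913 0.0721 -0.1030 0.0167

o_n = [1.0026, -0.6338, 0.9213]
J₁: ẑ×o_n = [0.6338, 1.0026, -0.0000], ω = ẑ
J2: z=[0.0000, 0.0000, 1.0000] o=[0.5380, -0.1144, 0.0000] → [0.5194, 0.4646, -0.0000, 0.0000, 0.0000, 1.0000]
J3: z=[0.0000, 0.0000, 1.0000] o=[0.9596, -0.6350, 0.0000] → [-0.0012, 0.0430, 0.0000, 0.0000, 0.0000, 1.0000]
J4: z=[-0.8192, -0.5736, 0.0000] o=[1.3325, -1.1675, 0.4800] → [-0.2531, 0.3615, -0.6264, -0.8192, -0.5736, 0.0000]
J5: z=[-0.8192, -0.5736, 0.0000] o=[1.1212, -0.9704, 0.4148] → [-0.2906, 0.4149, -0.3438, -0.8192, -0.5736, 0.0000]
J6: z=[-0.5423, 0.7745, 0.3256] o=[0.8086, -1.3086, 0.6984] → [-0.0470, 0.1840, -0.5162, -0.5423, 0.7745, 0.3256]
V = J·q̇ = [0.0072, -0.3035, -0.1913, 0.0721, -0.1030, 0.0167]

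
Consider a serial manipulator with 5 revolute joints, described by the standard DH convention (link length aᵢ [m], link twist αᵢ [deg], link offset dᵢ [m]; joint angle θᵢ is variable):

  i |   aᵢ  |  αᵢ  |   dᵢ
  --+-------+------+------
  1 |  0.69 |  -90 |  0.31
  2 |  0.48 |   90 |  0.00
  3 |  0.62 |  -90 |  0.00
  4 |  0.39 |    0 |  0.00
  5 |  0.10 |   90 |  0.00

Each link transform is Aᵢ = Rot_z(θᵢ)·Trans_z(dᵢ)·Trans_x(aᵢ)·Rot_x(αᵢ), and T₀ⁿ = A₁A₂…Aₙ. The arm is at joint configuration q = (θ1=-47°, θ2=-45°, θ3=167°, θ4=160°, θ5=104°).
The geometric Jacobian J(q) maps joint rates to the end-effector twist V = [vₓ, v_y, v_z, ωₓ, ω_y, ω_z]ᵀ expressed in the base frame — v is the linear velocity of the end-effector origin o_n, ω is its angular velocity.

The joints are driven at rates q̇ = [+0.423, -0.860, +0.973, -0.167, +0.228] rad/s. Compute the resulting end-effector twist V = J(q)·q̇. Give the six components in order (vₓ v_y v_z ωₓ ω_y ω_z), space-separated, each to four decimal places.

-0.0021 0.2232 0.0685 -1.1483 -0.1168 1.1013

o_n = [0.6442, -0.6106, 0.4579]
J₁: ẑ×o_n = [0.6106, 0.6442, -0.0000], ω = ẑ
J2: z=[0.7314, 0.6820, 0.0000] o=[0.4706, -0.5046, 0.3100] → [0.1009, -0.1082, -0.1959, 0.7314, 0.6820, 0.0000]
J3: z=[-0.4822, 0.5171, 0.7071] o=[0.7021, -0.7529, 0.6494] → [-0.1996, -0.1332, -0.0387, -0.4822, 0.5171, 0.7071]
J4: z=[-0.8211, -0.5482, -0.1591] o=[0.5127, -0.3453, 0.2222] → [-0.1714, 0.1726, 0.2899, -0.8211, -0.5482, -0.1591]
J5: z=[-0.8211, -0.5482, -0.1591] o=[0.6890, -0.6552, 0.3804] → [-0.0354, 0.0708, -0.0611, -0.8211, -0.5482, -0.1591]
V = J·q̇ = [-0.0021, 0.2232, 0.0685, -1.1483, -0.1168, 1.1013]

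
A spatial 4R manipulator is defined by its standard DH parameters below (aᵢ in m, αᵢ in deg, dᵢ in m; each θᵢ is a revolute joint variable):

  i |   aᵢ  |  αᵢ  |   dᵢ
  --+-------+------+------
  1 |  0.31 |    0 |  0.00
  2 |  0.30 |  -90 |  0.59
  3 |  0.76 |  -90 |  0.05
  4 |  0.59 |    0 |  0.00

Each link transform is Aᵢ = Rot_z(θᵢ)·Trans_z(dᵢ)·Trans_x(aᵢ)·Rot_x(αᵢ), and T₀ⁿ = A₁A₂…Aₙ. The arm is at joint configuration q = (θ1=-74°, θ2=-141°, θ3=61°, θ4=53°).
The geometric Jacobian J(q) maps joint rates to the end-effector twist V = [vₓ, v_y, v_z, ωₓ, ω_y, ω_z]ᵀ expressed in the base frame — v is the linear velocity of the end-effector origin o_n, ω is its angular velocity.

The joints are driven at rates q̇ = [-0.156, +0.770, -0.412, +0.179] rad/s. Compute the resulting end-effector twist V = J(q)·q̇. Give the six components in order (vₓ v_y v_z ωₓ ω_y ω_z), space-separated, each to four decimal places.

o_n = [-0.3615, 0.5292, -0.3853]
J₁: ẑ×o_n = [-0.5292, -0.3615, 0.0000], ω = ẑ
J2: z=[0.0000, 0.0000, 1.0000] o=[0.0854, -0.2980, 0.0000] → [-0.8272, -0.4470, 0.0000, 0.0000, 0.0000, 1.0000]
J3: z=[-0.5736, -0.8192, 0.0000] o=[-0.1603, -0.1259, 0.5900] → [0.7989, -0.5594, -0.5406, -0.5736, -0.8192, 0.0000]
J4: z=[0.7164, -0.5017, -0.4848] o=[-0.4908, 0.0445, -0.0747] → [0.3908, 0.1598, 0.4121, 0.7164, -0.5017, -0.4848]
V = J·q̇ = [-0.8136, -0.0287, 0.2965, 0.3646, 0.2477, 0.5272]

-0.8136 -0.0287 0.2965 0.3646 0.2477 0.5272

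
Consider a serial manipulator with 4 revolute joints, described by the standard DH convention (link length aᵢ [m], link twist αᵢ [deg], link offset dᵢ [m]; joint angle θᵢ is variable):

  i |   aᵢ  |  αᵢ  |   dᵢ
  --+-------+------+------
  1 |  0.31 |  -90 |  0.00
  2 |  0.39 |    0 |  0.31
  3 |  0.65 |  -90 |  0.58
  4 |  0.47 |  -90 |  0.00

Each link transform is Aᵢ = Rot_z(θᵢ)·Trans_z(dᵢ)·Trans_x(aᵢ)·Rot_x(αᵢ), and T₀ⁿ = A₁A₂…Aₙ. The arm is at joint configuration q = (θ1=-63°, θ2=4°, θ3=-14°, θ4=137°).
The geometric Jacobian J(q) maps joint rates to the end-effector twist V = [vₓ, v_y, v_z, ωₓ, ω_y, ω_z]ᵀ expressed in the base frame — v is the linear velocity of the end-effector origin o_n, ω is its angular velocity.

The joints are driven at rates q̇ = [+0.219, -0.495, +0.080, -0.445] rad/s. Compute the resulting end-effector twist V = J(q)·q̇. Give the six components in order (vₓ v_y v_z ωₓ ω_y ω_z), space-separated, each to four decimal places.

o_n = [0.9617, -0.6331, 0.0260]
J₁: ẑ×o_n = [0.6331, 0.9617, -0.0000], ω = ẑ
J2: z=[0.8910, 0.4540, 0.0000] o=[0.1407, -0.2762, 0.0000] → [0.0118, -0.0231, -0.6907, 0.8910, 0.4540, 0.0000]
J3: z=[0.8910, 0.4540, 0.0000] o=[0.5936, -0.4821, -0.0272] → [0.0241, -0.0474, -0.3016, 0.8910, 0.4540, 0.0000]
J4: z=[0.0788, -0.1547, -0.9848] o=[1.4010, -0.7892, 0.0857] → [0.1630, 0.4373, -0.0557, 0.0788, -0.1547, -0.9848]
V = J·q̇ = [0.0622, 0.0237, 0.3425, -0.4048, -0.1196, 0.6572]

0.0622 0.0237 0.3425 -0.4048 -0.1196 0.6572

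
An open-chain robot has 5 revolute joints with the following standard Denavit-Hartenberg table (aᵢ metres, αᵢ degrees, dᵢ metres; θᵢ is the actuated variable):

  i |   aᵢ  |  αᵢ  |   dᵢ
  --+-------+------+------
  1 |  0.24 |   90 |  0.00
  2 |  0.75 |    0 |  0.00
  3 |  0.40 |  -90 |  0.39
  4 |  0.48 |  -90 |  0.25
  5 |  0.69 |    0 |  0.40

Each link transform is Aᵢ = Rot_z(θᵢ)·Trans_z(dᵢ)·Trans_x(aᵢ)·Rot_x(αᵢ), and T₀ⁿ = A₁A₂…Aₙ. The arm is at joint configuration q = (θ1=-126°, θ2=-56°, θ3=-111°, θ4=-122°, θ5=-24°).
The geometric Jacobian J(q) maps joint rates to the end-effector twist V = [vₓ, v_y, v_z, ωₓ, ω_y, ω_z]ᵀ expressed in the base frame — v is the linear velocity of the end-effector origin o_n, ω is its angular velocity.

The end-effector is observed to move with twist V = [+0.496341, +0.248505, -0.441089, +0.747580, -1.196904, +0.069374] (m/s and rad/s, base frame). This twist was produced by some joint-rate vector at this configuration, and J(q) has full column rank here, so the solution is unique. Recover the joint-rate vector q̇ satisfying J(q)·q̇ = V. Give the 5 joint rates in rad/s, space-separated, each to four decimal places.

0.3660 -0.0500 -0.9780 0.4080 -0.5290

o_n = [-1.6202, 0.3962, -1.1728]
J₁: ẑ×o_n = [-0.3962, -1.6202, 0.0000], ω = ẑ
J2: z=[-0.8090, 0.5878, 0.0000] o=[-0.1411, -0.1942, 0.0000] → [-0.6893, -0.9488, 0.3918, -0.8090, 0.5878, 0.0000]
J3: z=[-0.8090, 0.5878, 0.0000] o=[-0.3876, -0.5335, -0.6218] → [-0.3239, -0.4457, -0.0276, -0.8090, 0.5878, 0.0000]
J4: z=[-0.1322, -0.1820, -0.9744] o=[-0.4740, 0.0111, -0.7118] → [0.4591, 1.0558, -0.2595, -0.1322, -0.1820, -0.9744]
J5: z=[0.0570, 0.9800, -0.1908] o=[-0.9821, 0.0043, -0.8981] → [-0.1944, 0.1374, 0.6476, 0.0570, 0.9800, -0.1908]
q̇ = J⁺·V = [0.3660, -0.0500, -0.9780, 0.4080, -0.5290]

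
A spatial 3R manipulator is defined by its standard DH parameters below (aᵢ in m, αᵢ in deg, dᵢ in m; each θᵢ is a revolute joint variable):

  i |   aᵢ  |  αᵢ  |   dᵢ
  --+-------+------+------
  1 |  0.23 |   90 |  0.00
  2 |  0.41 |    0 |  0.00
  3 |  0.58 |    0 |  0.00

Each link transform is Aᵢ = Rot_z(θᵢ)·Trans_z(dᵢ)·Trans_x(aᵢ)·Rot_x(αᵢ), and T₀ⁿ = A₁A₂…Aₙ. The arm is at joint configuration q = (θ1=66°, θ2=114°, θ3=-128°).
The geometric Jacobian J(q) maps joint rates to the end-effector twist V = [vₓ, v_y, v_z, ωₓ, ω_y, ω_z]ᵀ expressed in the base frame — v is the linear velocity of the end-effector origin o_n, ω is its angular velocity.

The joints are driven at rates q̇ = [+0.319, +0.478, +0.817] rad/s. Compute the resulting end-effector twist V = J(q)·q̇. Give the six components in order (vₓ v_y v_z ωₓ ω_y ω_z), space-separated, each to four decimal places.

o_n = [0.2546, 0.5719, 0.2342]
J₁: ẑ×o_n = [-0.5719, 0.2546, 0.0000], ω = ẑ
J2: z=[0.9135, -0.4067, 0.0000] o=[0.0935, 0.2101, 0.0000] → [-0.0953, -0.2140, 0.3960, 0.9135, -0.4067, 0.0000]
J3: z=[0.9135, -0.4067, 0.0000] o=[0.0257, 0.0578, 0.3746] → [0.0571, 0.1282, 0.5628, 0.9135, -0.4067, 0.0000]
V = J·q̇ = [-0.1813, 0.0837, 0.6491, 1.1830, -0.5267, 0.3190]

-0.1813 0.0837 0.6491 1.1830 -0.5267 0.3190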